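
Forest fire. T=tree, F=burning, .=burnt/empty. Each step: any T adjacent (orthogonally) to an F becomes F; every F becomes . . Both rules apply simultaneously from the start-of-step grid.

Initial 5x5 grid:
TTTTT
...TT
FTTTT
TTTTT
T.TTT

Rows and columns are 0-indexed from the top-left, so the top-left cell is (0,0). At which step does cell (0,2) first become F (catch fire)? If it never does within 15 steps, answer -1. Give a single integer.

Step 1: cell (0,2)='T' (+2 fires, +1 burnt)
Step 2: cell (0,2)='T' (+3 fires, +2 burnt)
Step 3: cell (0,2)='T' (+2 fires, +3 burnt)
Step 4: cell (0,2)='T' (+4 fires, +2 burnt)
Step 5: cell (0,2)='T' (+4 fires, +4 burnt)
Step 6: cell (0,2)='F' (+3 fires, +4 burnt)
  -> target ignites at step 6
Step 7: cell (0,2)='.' (+1 fires, +3 burnt)
Step 8: cell (0,2)='.' (+1 fires, +1 burnt)
Step 9: cell (0,2)='.' (+0 fires, +1 burnt)
  fire out at step 9

6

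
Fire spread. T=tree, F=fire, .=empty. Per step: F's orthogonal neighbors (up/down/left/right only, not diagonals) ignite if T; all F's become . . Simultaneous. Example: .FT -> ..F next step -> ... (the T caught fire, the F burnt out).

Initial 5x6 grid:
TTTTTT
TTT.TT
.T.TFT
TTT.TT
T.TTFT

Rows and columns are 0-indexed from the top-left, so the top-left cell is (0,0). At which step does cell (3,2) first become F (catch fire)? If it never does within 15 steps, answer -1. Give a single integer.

Step 1: cell (3,2)='T' (+6 fires, +2 burnt)
Step 2: cell (3,2)='T' (+4 fires, +6 burnt)
Step 3: cell (3,2)='F' (+3 fires, +4 burnt)
  -> target ignites at step 3
Step 4: cell (3,2)='.' (+2 fires, +3 burnt)
Step 5: cell (3,2)='.' (+4 fires, +2 burnt)
Step 6: cell (3,2)='.' (+3 fires, +4 burnt)
Step 7: cell (3,2)='.' (+1 fires, +3 burnt)
Step 8: cell (3,2)='.' (+0 fires, +1 burnt)
  fire out at step 8

3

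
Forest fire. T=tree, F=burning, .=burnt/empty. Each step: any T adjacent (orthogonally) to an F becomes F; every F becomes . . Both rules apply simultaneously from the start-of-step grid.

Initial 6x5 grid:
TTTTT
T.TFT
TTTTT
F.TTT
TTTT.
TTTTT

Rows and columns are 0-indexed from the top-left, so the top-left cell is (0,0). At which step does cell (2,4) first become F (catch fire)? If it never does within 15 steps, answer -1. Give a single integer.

Step 1: cell (2,4)='T' (+6 fires, +2 burnt)
Step 2: cell (2,4)='F' (+9 fires, +6 burnt)
  -> target ignites at step 2
Step 3: cell (2,4)='.' (+7 fires, +9 burnt)
Step 4: cell (2,4)='.' (+2 fires, +7 burnt)
Step 5: cell (2,4)='.' (+1 fires, +2 burnt)
Step 6: cell (2,4)='.' (+0 fires, +1 burnt)
  fire out at step 6

2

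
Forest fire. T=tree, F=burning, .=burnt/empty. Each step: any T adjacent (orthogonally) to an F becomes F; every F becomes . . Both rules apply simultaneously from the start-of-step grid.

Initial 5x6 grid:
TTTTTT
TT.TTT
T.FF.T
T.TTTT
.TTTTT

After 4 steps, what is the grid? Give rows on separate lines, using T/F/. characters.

Step 1: 3 trees catch fire, 2 burn out
  TTTTTT
  TT.FTT
  T....T
  T.FFTT
  .TTTTT
Step 2: 5 trees catch fire, 3 burn out
  TTTFTT
  TT..FT
  T....T
  T...FT
  .TFFTT
Step 3: 6 trees catch fire, 5 burn out
  TTF.FT
  TT...F
  T....T
  T....F
  .F..FT
Step 4: 4 trees catch fire, 6 burn out
  TF...F
  TT....
  T....F
  T.....
  .....F

TF...F
TT....
T....F
T.....
.....F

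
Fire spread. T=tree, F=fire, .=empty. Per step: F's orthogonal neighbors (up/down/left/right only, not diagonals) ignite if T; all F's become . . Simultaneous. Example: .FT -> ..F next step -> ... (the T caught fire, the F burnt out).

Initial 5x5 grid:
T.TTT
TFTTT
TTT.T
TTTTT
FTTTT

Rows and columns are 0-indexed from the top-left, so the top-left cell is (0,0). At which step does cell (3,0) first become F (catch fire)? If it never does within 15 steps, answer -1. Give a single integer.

Step 1: cell (3,0)='F' (+5 fires, +2 burnt)
  -> target ignites at step 1
Step 2: cell (3,0)='.' (+7 fires, +5 burnt)
Step 3: cell (3,0)='.' (+4 fires, +7 burnt)
Step 4: cell (3,0)='.' (+4 fires, +4 burnt)
Step 5: cell (3,0)='.' (+1 fires, +4 burnt)
Step 6: cell (3,0)='.' (+0 fires, +1 burnt)
  fire out at step 6

1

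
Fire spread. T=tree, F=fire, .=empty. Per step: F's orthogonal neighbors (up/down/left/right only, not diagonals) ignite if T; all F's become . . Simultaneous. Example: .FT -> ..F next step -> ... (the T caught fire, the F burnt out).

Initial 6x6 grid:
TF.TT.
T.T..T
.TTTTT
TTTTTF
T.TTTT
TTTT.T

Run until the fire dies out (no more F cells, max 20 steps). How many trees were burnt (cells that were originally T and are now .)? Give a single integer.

Step 1: +4 fires, +2 burnt (F count now 4)
Step 2: +6 fires, +4 burnt (F count now 6)
Step 3: +3 fires, +6 burnt (F count now 3)
Step 4: +4 fires, +3 burnt (F count now 4)
Step 5: +4 fires, +4 burnt (F count now 4)
Step 6: +2 fires, +4 burnt (F count now 2)
Step 7: +1 fires, +2 burnt (F count now 1)
Step 8: +0 fires, +1 burnt (F count now 0)
Fire out after step 8
Initially T: 26, now '.': 34
Total burnt (originally-T cells now '.'): 24

Answer: 24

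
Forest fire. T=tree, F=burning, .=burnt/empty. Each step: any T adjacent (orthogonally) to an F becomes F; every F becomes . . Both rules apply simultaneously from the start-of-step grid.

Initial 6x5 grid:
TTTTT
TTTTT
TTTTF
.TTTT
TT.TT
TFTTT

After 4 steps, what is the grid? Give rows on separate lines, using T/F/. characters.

Step 1: 6 trees catch fire, 2 burn out
  TTTTT
  TTTTF
  TTTF.
  .TTTF
  TF.TT
  F.FTT
Step 2: 8 trees catch fire, 6 burn out
  TTTTF
  TTTF.
  TTF..
  .FTF.
  F..TF
  ...FT
Step 3: 6 trees catch fire, 8 burn out
  TTTF.
  TTF..
  TF...
  ..F..
  ...F.
  ....F
Step 4: 3 trees catch fire, 6 burn out
  TTF..
  TF...
  F....
  .....
  .....
  .....

TTF..
TF...
F....
.....
.....
.....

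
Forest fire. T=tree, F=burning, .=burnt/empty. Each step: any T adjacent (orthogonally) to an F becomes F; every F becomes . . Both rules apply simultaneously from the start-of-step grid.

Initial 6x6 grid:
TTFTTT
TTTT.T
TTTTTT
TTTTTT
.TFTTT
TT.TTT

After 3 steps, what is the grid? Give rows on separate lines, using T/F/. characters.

Step 1: 6 trees catch fire, 2 burn out
  TF.FTT
  TTFT.T
  TTTTTT
  TTFTTT
  .F.FTT
  TT.TTT
Step 2: 10 trees catch fire, 6 burn out
  F...FT
  TF.F.T
  TTFTTT
  TF.FTT
  ....FT
  TF.FTT
Step 3: 9 trees catch fire, 10 burn out
  .....F
  F....T
  TF.FTT
  F...FT
  .....F
  F...FT

.....F
F....T
TF.FTT
F...FT
.....F
F...FT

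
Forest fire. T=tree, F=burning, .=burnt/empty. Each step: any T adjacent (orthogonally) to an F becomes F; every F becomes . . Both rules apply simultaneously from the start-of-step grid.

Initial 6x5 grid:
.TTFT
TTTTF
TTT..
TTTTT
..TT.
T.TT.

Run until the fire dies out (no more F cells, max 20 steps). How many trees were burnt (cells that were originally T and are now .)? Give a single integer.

Step 1: +3 fires, +2 burnt (F count now 3)
Step 2: +2 fires, +3 burnt (F count now 2)
Step 3: +2 fires, +2 burnt (F count now 2)
Step 4: +3 fires, +2 burnt (F count now 3)
Step 5: +4 fires, +3 burnt (F count now 4)
Step 6: +4 fires, +4 burnt (F count now 4)
Step 7: +1 fires, +4 burnt (F count now 1)
Step 8: +0 fires, +1 burnt (F count now 0)
Fire out after step 8
Initially T: 20, now '.': 29
Total burnt (originally-T cells now '.'): 19

Answer: 19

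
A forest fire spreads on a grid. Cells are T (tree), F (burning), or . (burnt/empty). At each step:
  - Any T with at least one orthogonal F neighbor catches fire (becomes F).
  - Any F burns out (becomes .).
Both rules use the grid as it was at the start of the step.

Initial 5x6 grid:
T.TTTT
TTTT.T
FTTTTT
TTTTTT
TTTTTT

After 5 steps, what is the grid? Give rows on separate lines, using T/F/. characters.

Step 1: 3 trees catch fire, 1 burn out
  T.TTTT
  FTTT.T
  .FTTTT
  FTTTTT
  TTTTTT
Step 2: 5 trees catch fire, 3 burn out
  F.TTTT
  .FTT.T
  ..FTTT
  .FTTTT
  FTTTTT
Step 3: 4 trees catch fire, 5 burn out
  ..TTTT
  ..FT.T
  ...FTT
  ..FTTT
  .FTTTT
Step 4: 5 trees catch fire, 4 burn out
  ..FTTT
  ...F.T
  ....FT
  ...FTT
  ..FTTT
Step 5: 4 trees catch fire, 5 burn out
  ...FTT
  .....T
  .....F
  ....FT
  ...FTT

...FTT
.....T
.....F
....FT
...FTT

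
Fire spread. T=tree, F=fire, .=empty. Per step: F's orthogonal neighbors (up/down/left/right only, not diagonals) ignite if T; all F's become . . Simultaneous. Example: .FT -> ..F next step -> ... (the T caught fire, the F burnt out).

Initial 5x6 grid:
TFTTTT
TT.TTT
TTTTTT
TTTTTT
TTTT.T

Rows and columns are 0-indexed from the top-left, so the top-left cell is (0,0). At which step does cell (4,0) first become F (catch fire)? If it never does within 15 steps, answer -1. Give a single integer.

Step 1: cell (4,0)='T' (+3 fires, +1 burnt)
Step 2: cell (4,0)='T' (+3 fires, +3 burnt)
Step 3: cell (4,0)='T' (+5 fires, +3 burnt)
Step 4: cell (4,0)='T' (+6 fires, +5 burnt)
Step 5: cell (4,0)='F' (+5 fires, +6 burnt)
  -> target ignites at step 5
Step 6: cell (4,0)='.' (+3 fires, +5 burnt)
Step 7: cell (4,0)='.' (+1 fires, +3 burnt)
Step 8: cell (4,0)='.' (+1 fires, +1 burnt)
Step 9: cell (4,0)='.' (+0 fires, +1 burnt)
  fire out at step 9

5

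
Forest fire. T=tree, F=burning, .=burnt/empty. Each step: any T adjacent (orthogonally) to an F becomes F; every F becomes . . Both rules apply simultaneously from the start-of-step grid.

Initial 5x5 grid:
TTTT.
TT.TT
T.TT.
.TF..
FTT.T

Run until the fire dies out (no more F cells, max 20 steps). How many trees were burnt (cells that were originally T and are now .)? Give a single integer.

Step 1: +4 fires, +2 burnt (F count now 4)
Step 2: +1 fires, +4 burnt (F count now 1)
Step 3: +1 fires, +1 burnt (F count now 1)
Step 4: +2 fires, +1 burnt (F count now 2)
Step 5: +1 fires, +2 burnt (F count now 1)
Step 6: +1 fires, +1 burnt (F count now 1)
Step 7: +2 fires, +1 burnt (F count now 2)
Step 8: +1 fires, +2 burnt (F count now 1)
Step 9: +1 fires, +1 burnt (F count now 1)
Step 10: +0 fires, +1 burnt (F count now 0)
Fire out after step 10
Initially T: 15, now '.': 24
Total burnt (originally-T cells now '.'): 14

Answer: 14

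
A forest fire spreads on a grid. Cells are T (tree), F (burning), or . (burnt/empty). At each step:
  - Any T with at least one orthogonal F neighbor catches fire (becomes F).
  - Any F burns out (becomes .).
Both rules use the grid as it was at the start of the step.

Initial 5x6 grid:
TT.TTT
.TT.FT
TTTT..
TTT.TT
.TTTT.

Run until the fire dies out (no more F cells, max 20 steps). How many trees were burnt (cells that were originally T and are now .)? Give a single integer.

Answer: 4

Derivation:
Step 1: +2 fires, +1 burnt (F count now 2)
Step 2: +2 fires, +2 burnt (F count now 2)
Step 3: +0 fires, +2 burnt (F count now 0)
Fire out after step 3
Initially T: 21, now '.': 13
Total burnt (originally-T cells now '.'): 4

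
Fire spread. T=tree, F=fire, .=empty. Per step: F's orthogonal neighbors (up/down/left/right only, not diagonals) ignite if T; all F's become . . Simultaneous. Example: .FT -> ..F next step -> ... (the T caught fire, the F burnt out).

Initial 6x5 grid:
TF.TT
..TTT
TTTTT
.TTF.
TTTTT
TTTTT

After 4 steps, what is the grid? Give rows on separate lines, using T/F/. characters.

Step 1: 4 trees catch fire, 2 burn out
  F..TT
  ..TTT
  TTTFT
  .TF..
  TTTFT
  TTTTT
Step 2: 7 trees catch fire, 4 burn out
  ...TT
  ..TFT
  TTF.F
  .F...
  TTF.F
  TTTFT
Step 3: 7 trees catch fire, 7 burn out
  ...FT
  ..F.F
  TF...
  .....
  TF...
  TTF.F
Step 4: 4 trees catch fire, 7 burn out
  ....F
  .....
  F....
  .....
  F....
  TF...

....F
.....
F....
.....
F....
TF...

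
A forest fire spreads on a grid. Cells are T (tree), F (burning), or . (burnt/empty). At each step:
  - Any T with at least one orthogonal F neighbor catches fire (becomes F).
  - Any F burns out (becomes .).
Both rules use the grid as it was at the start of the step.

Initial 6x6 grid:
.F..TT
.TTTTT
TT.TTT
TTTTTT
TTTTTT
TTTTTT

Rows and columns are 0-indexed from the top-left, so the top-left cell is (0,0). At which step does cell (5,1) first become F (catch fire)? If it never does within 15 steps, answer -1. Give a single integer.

Step 1: cell (5,1)='T' (+1 fires, +1 burnt)
Step 2: cell (5,1)='T' (+2 fires, +1 burnt)
Step 3: cell (5,1)='T' (+3 fires, +2 burnt)
Step 4: cell (5,1)='T' (+5 fires, +3 burnt)
Step 5: cell (5,1)='F' (+7 fires, +5 burnt)
  -> target ignites at step 5
Step 6: cell (5,1)='.' (+6 fires, +7 burnt)
Step 7: cell (5,1)='.' (+3 fires, +6 burnt)
Step 8: cell (5,1)='.' (+2 fires, +3 burnt)
Step 9: cell (5,1)='.' (+1 fires, +2 burnt)
Step 10: cell (5,1)='.' (+0 fires, +1 burnt)
  fire out at step 10

5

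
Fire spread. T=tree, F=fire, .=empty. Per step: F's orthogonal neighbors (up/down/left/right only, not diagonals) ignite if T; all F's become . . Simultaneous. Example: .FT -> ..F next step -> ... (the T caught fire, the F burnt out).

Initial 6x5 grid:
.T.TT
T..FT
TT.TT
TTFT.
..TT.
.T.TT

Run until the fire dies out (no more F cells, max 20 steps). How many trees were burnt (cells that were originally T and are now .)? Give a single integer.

Answer: 15

Derivation:
Step 1: +6 fires, +2 burnt (F count now 6)
Step 2: +5 fires, +6 burnt (F count now 5)
Step 3: +2 fires, +5 burnt (F count now 2)
Step 4: +2 fires, +2 burnt (F count now 2)
Step 5: +0 fires, +2 burnt (F count now 0)
Fire out after step 5
Initially T: 17, now '.': 28
Total burnt (originally-T cells now '.'): 15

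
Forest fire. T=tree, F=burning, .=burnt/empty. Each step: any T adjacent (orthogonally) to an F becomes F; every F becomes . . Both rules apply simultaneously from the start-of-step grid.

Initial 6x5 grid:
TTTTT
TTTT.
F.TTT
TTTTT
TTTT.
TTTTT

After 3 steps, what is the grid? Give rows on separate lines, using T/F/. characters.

Step 1: 2 trees catch fire, 1 burn out
  TTTTT
  FTTT.
  ..TTT
  FTTTT
  TTTT.
  TTTTT
Step 2: 4 trees catch fire, 2 burn out
  FTTTT
  .FTT.
  ..TTT
  .FTTT
  FTTT.
  TTTTT
Step 3: 5 trees catch fire, 4 burn out
  .FTTT
  ..FT.
  ..TTT
  ..FTT
  .FTT.
  FTTTT

.FTTT
..FT.
..TTT
..FTT
.FTT.
FTTTT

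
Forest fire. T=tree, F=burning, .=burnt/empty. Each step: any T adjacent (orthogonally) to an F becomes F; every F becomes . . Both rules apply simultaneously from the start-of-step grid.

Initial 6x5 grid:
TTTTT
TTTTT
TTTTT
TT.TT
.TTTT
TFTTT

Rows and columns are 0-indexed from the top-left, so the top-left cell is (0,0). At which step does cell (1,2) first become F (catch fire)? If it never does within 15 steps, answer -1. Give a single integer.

Step 1: cell (1,2)='T' (+3 fires, +1 burnt)
Step 2: cell (1,2)='T' (+3 fires, +3 burnt)
Step 3: cell (1,2)='T' (+4 fires, +3 burnt)
Step 4: cell (1,2)='T' (+5 fires, +4 burnt)
Step 5: cell (1,2)='F' (+5 fires, +5 burnt)
  -> target ignites at step 5
Step 6: cell (1,2)='.' (+4 fires, +5 burnt)
Step 7: cell (1,2)='.' (+2 fires, +4 burnt)
Step 8: cell (1,2)='.' (+1 fires, +2 burnt)
Step 9: cell (1,2)='.' (+0 fires, +1 burnt)
  fire out at step 9

5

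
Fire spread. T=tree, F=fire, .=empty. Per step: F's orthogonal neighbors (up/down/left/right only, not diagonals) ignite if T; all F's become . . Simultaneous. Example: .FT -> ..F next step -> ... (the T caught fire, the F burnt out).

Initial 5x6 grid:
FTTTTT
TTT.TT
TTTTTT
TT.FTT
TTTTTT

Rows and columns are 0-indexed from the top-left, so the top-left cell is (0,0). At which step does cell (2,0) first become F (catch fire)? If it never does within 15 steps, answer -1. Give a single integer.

Step 1: cell (2,0)='T' (+5 fires, +2 burnt)
Step 2: cell (2,0)='F' (+8 fires, +5 burnt)
  -> target ignites at step 2
Step 3: cell (2,0)='.' (+8 fires, +8 burnt)
Step 4: cell (2,0)='.' (+4 fires, +8 burnt)
Step 5: cell (2,0)='.' (+1 fires, +4 burnt)
Step 6: cell (2,0)='.' (+0 fires, +1 burnt)
  fire out at step 6

2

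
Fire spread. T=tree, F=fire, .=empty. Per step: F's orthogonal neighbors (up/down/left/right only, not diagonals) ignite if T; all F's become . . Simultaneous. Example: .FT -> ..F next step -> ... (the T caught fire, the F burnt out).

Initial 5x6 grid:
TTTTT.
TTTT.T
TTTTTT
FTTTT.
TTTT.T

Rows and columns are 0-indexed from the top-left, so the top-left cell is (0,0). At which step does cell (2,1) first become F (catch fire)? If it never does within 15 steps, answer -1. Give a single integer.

Step 1: cell (2,1)='T' (+3 fires, +1 burnt)
Step 2: cell (2,1)='F' (+4 fires, +3 burnt)
  -> target ignites at step 2
Step 3: cell (2,1)='.' (+5 fires, +4 burnt)
Step 4: cell (2,1)='.' (+5 fires, +5 burnt)
Step 5: cell (2,1)='.' (+3 fires, +5 burnt)
Step 6: cell (2,1)='.' (+2 fires, +3 burnt)
Step 7: cell (2,1)='.' (+2 fires, +2 burnt)
Step 8: cell (2,1)='.' (+0 fires, +2 burnt)
  fire out at step 8

2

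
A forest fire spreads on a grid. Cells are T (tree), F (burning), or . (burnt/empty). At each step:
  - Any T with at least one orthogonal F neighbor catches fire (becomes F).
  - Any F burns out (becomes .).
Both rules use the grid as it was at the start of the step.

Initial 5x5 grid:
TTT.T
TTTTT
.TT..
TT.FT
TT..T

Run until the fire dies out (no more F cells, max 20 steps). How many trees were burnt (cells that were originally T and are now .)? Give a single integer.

Answer: 2

Derivation:
Step 1: +1 fires, +1 burnt (F count now 1)
Step 2: +1 fires, +1 burnt (F count now 1)
Step 3: +0 fires, +1 burnt (F count now 0)
Fire out after step 3
Initially T: 17, now '.': 10
Total burnt (originally-T cells now '.'): 2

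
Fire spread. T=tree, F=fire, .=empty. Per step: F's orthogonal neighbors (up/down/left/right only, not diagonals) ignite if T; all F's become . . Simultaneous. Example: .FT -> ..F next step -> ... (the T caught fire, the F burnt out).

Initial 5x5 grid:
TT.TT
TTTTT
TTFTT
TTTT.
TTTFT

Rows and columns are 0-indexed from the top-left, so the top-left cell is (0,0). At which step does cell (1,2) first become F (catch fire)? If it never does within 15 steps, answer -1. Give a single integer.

Step 1: cell (1,2)='F' (+7 fires, +2 burnt)
  -> target ignites at step 1
Step 2: cell (1,2)='.' (+6 fires, +7 burnt)
Step 3: cell (1,2)='.' (+6 fires, +6 burnt)
Step 4: cell (1,2)='.' (+2 fires, +6 burnt)
Step 5: cell (1,2)='.' (+0 fires, +2 burnt)
  fire out at step 5

1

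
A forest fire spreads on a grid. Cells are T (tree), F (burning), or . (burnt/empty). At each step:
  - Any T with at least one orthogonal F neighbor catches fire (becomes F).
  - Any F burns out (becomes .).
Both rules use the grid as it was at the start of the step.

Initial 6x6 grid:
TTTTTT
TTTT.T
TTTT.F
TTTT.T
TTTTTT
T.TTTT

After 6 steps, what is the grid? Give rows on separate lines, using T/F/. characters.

Step 1: 2 trees catch fire, 1 burn out
  TTTTTT
  TTTT.F
  TTTT..
  TTTT.F
  TTTTTT
  T.TTTT
Step 2: 2 trees catch fire, 2 burn out
  TTTTTF
  TTTT..
  TTTT..
  TTTT..
  TTTTTF
  T.TTTT
Step 3: 3 trees catch fire, 2 burn out
  TTTTF.
  TTTT..
  TTTT..
  TTTT..
  TTTTF.
  T.TTTF
Step 4: 3 trees catch fire, 3 burn out
  TTTF..
  TTTT..
  TTTT..
  TTTT..
  TTTF..
  T.TTF.
Step 5: 5 trees catch fire, 3 burn out
  TTF...
  TTTF..
  TTTT..
  TTTF..
  TTF...
  T.TF..
Step 6: 6 trees catch fire, 5 burn out
  TF....
  TTF...
  TTTF..
  TTF...
  TF....
  T.F...

TF....
TTF...
TTTF..
TTF...
TF....
T.F...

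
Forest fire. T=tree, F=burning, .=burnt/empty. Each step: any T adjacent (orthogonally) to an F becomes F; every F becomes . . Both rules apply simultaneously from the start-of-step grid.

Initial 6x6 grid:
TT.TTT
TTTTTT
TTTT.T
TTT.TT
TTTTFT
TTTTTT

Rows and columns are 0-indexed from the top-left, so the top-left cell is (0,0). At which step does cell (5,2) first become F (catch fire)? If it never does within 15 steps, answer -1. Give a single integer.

Step 1: cell (5,2)='T' (+4 fires, +1 burnt)
Step 2: cell (5,2)='T' (+4 fires, +4 burnt)
Step 3: cell (5,2)='F' (+4 fires, +4 burnt)
  -> target ignites at step 3
Step 4: cell (5,2)='.' (+5 fires, +4 burnt)
Step 5: cell (5,2)='.' (+7 fires, +5 burnt)
Step 6: cell (5,2)='.' (+4 fires, +7 burnt)
Step 7: cell (5,2)='.' (+3 fires, +4 burnt)
Step 8: cell (5,2)='.' (+1 fires, +3 burnt)
Step 9: cell (5,2)='.' (+0 fires, +1 burnt)
  fire out at step 9

3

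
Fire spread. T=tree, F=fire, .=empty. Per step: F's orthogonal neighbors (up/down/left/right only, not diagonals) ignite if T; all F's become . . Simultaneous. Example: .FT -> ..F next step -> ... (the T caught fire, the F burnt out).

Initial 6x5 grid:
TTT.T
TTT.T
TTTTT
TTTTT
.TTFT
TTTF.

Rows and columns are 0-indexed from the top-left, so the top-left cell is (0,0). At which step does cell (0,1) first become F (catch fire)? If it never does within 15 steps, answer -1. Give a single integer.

Step 1: cell (0,1)='T' (+4 fires, +2 burnt)
Step 2: cell (0,1)='T' (+5 fires, +4 burnt)
Step 3: cell (0,1)='T' (+4 fires, +5 burnt)
Step 4: cell (0,1)='T' (+4 fires, +4 burnt)
Step 5: cell (0,1)='T' (+4 fires, +4 burnt)
Step 6: cell (0,1)='F' (+2 fires, +4 burnt)
  -> target ignites at step 6
Step 7: cell (0,1)='.' (+1 fires, +2 burnt)
Step 8: cell (0,1)='.' (+0 fires, +1 burnt)
  fire out at step 8

6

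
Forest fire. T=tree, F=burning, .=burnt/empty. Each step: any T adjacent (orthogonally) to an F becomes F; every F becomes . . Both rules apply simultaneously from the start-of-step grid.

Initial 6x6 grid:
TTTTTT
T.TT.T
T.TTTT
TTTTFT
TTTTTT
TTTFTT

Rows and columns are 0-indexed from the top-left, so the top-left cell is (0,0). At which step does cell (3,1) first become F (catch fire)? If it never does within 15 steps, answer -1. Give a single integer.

Step 1: cell (3,1)='T' (+7 fires, +2 burnt)
Step 2: cell (3,1)='T' (+7 fires, +7 burnt)
Step 3: cell (3,1)='F' (+6 fires, +7 burnt)
  -> target ignites at step 3
Step 4: cell (3,1)='.' (+5 fires, +6 burnt)
Step 5: cell (3,1)='.' (+3 fires, +5 burnt)
Step 6: cell (3,1)='.' (+2 fires, +3 burnt)
Step 7: cell (3,1)='.' (+1 fires, +2 burnt)
Step 8: cell (3,1)='.' (+0 fires, +1 burnt)
  fire out at step 8

3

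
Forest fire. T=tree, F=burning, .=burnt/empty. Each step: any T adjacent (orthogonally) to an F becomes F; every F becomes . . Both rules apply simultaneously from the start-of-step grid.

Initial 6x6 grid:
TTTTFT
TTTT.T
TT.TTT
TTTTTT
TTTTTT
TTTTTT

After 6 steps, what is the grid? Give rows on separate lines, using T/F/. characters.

Step 1: 2 trees catch fire, 1 burn out
  TTTF.F
  TTTT.T
  TT.TTT
  TTTTTT
  TTTTTT
  TTTTTT
Step 2: 3 trees catch fire, 2 burn out
  TTF...
  TTTF.F
  TT.TTT
  TTTTTT
  TTTTTT
  TTTTTT
Step 3: 4 trees catch fire, 3 burn out
  TF....
  TTF...
  TT.FTF
  TTTTTT
  TTTTTT
  TTTTTT
Step 4: 5 trees catch fire, 4 burn out
  F.....
  TF....
  TT..F.
  TTTFTF
  TTTTTT
  TTTTTT
Step 5: 6 trees catch fire, 5 burn out
  ......
  F.....
  TF....
  TTF.F.
  TTTFTF
  TTTTTT
Step 6: 6 trees catch fire, 6 burn out
  ......
  ......
  F.....
  TF....
  TTF.F.
  TTTFTF

......
......
F.....
TF....
TTF.F.
TTTFTF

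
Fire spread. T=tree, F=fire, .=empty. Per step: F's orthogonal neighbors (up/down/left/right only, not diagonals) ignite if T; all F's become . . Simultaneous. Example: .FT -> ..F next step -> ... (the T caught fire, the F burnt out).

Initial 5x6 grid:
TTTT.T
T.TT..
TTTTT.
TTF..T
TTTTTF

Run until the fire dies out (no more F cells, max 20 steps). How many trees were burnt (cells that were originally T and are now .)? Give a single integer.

Step 1: +5 fires, +2 burnt (F count now 5)
Step 2: +6 fires, +5 burnt (F count now 6)
Step 3: +5 fires, +6 burnt (F count now 5)
Step 4: +3 fires, +5 burnt (F count now 3)
Step 5: +1 fires, +3 burnt (F count now 1)
Step 6: +0 fires, +1 burnt (F count now 0)
Fire out after step 6
Initially T: 21, now '.': 29
Total burnt (originally-T cells now '.'): 20

Answer: 20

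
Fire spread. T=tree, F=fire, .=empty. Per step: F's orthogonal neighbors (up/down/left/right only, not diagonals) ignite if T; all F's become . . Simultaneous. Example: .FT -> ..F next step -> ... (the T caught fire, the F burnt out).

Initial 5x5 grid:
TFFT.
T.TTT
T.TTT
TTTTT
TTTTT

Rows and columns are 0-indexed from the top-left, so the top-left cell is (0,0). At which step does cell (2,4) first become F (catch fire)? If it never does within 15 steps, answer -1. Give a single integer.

Step 1: cell (2,4)='T' (+3 fires, +2 burnt)
Step 2: cell (2,4)='T' (+3 fires, +3 burnt)
Step 3: cell (2,4)='T' (+4 fires, +3 burnt)
Step 4: cell (2,4)='F' (+5 fires, +4 burnt)
  -> target ignites at step 4
Step 5: cell (2,4)='.' (+4 fires, +5 burnt)
Step 6: cell (2,4)='.' (+1 fires, +4 burnt)
Step 7: cell (2,4)='.' (+0 fires, +1 burnt)
  fire out at step 7

4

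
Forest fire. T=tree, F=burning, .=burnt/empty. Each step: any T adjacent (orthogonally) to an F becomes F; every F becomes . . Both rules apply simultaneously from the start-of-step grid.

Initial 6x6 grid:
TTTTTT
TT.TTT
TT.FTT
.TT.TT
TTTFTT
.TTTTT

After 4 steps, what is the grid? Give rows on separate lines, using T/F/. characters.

Step 1: 5 trees catch fire, 2 burn out
  TTTTTT
  TT.FTT
  TT..FT
  .TT.TT
  TTF.FT
  .TTFTT
Step 2: 9 trees catch fire, 5 burn out
  TTTFTT
  TT..FT
  TT...F
  .TF.FT
  TF...F
  .TF.FT
Step 3: 8 trees catch fire, 9 burn out
  TTF.FT
  TT...F
  TT....
  .F...F
  F.....
  .F...F
Step 4: 3 trees catch fire, 8 burn out
  TF...F
  TT....
  TF....
  ......
  ......
  ......

TF...F
TT....
TF....
......
......
......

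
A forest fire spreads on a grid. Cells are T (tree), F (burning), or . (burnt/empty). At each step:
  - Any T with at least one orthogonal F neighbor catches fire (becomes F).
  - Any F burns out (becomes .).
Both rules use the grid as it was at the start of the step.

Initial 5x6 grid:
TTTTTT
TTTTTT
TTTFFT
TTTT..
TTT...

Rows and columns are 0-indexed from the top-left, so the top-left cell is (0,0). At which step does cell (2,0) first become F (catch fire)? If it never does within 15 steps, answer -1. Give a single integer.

Step 1: cell (2,0)='T' (+5 fires, +2 burnt)
Step 2: cell (2,0)='T' (+6 fires, +5 burnt)
Step 3: cell (2,0)='F' (+6 fires, +6 burnt)
  -> target ignites at step 3
Step 4: cell (2,0)='.' (+4 fires, +6 burnt)
Step 5: cell (2,0)='.' (+2 fires, +4 burnt)
Step 6: cell (2,0)='.' (+0 fires, +2 burnt)
  fire out at step 6

3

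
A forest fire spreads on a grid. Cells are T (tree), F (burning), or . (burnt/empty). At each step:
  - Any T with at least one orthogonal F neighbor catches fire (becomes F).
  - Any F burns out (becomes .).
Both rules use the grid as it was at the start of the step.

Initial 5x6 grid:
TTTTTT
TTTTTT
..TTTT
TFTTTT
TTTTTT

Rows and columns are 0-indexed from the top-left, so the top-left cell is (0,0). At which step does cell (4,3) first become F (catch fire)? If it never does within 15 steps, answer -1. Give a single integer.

Step 1: cell (4,3)='T' (+3 fires, +1 burnt)
Step 2: cell (4,3)='T' (+4 fires, +3 burnt)
Step 3: cell (4,3)='F' (+4 fires, +4 burnt)
  -> target ignites at step 3
Step 4: cell (4,3)='.' (+6 fires, +4 burnt)
Step 5: cell (4,3)='.' (+6 fires, +6 burnt)
Step 6: cell (4,3)='.' (+3 fires, +6 burnt)
Step 7: cell (4,3)='.' (+1 fires, +3 burnt)
Step 8: cell (4,3)='.' (+0 fires, +1 burnt)
  fire out at step 8

3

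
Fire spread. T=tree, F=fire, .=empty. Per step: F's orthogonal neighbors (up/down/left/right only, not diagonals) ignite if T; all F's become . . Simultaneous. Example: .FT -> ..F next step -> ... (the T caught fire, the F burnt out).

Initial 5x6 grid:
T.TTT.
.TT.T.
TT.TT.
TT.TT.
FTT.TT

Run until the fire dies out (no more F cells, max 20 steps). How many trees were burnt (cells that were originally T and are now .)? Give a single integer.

Answer: 18

Derivation:
Step 1: +2 fires, +1 burnt (F count now 2)
Step 2: +3 fires, +2 burnt (F count now 3)
Step 3: +1 fires, +3 burnt (F count now 1)
Step 4: +1 fires, +1 burnt (F count now 1)
Step 5: +1 fires, +1 burnt (F count now 1)
Step 6: +1 fires, +1 burnt (F count now 1)
Step 7: +1 fires, +1 burnt (F count now 1)
Step 8: +1 fires, +1 burnt (F count now 1)
Step 9: +1 fires, +1 burnt (F count now 1)
Step 10: +1 fires, +1 burnt (F count now 1)
Step 11: +2 fires, +1 burnt (F count now 2)
Step 12: +2 fires, +2 burnt (F count now 2)
Step 13: +1 fires, +2 burnt (F count now 1)
Step 14: +0 fires, +1 burnt (F count now 0)
Fire out after step 14
Initially T: 19, now '.': 29
Total burnt (originally-T cells now '.'): 18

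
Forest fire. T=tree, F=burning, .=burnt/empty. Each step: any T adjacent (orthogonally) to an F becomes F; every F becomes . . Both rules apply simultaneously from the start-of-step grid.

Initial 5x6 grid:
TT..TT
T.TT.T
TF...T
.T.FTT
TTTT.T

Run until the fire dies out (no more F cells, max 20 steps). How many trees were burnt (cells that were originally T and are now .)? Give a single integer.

Answer: 16

Derivation:
Step 1: +4 fires, +2 burnt (F count now 4)
Step 2: +4 fires, +4 burnt (F count now 4)
Step 3: +4 fires, +4 burnt (F count now 4)
Step 4: +2 fires, +4 burnt (F count now 2)
Step 5: +1 fires, +2 burnt (F count now 1)
Step 6: +1 fires, +1 burnt (F count now 1)
Step 7: +0 fires, +1 burnt (F count now 0)
Fire out after step 7
Initially T: 18, now '.': 28
Total burnt (originally-T cells now '.'): 16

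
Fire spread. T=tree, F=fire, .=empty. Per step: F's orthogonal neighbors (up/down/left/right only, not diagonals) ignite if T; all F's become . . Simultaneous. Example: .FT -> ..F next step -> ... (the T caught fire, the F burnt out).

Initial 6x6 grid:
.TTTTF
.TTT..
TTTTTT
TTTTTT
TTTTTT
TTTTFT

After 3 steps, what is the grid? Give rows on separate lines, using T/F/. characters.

Step 1: 4 trees catch fire, 2 burn out
  .TTTF.
  .TTT..
  TTTTTT
  TTTTTT
  TTTTFT
  TTTF.F
Step 2: 5 trees catch fire, 4 burn out
  .TTF..
  .TTT..
  TTTTTT
  TTTTFT
  TTTF.F
  TTF...
Step 3: 7 trees catch fire, 5 burn out
  .TF...
  .TTF..
  TTTTFT
  TTTF.F
  TTF...
  TF....

.TF...
.TTF..
TTTTFT
TTTF.F
TTF...
TF....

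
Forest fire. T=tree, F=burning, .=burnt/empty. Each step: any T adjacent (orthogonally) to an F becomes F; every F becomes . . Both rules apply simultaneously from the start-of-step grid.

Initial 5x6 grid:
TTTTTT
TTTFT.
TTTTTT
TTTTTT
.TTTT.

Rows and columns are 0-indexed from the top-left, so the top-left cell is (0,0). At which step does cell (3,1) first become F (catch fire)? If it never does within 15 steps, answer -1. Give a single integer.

Step 1: cell (3,1)='T' (+4 fires, +1 burnt)
Step 2: cell (3,1)='T' (+6 fires, +4 burnt)
Step 3: cell (3,1)='T' (+8 fires, +6 burnt)
Step 4: cell (3,1)='F' (+6 fires, +8 burnt)
  -> target ignites at step 4
Step 5: cell (3,1)='.' (+2 fires, +6 burnt)
Step 6: cell (3,1)='.' (+0 fires, +2 burnt)
  fire out at step 6

4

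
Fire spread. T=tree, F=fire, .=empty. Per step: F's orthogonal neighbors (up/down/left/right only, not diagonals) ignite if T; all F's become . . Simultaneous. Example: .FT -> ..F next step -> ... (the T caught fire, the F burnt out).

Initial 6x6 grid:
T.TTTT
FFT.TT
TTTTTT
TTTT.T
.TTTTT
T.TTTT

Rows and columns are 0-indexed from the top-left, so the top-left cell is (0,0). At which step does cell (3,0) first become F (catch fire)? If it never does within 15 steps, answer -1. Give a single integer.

Step 1: cell (3,0)='T' (+4 fires, +2 burnt)
Step 2: cell (3,0)='F' (+4 fires, +4 burnt)
  -> target ignites at step 2
Step 3: cell (3,0)='.' (+4 fires, +4 burnt)
Step 4: cell (3,0)='.' (+4 fires, +4 burnt)
Step 5: cell (3,0)='.' (+5 fires, +4 burnt)
Step 6: cell (3,0)='.' (+4 fires, +5 burnt)
Step 7: cell (3,0)='.' (+2 fires, +4 burnt)
Step 8: cell (3,0)='.' (+1 fires, +2 burnt)
Step 9: cell (3,0)='.' (+0 fires, +1 burnt)
  fire out at step 9

2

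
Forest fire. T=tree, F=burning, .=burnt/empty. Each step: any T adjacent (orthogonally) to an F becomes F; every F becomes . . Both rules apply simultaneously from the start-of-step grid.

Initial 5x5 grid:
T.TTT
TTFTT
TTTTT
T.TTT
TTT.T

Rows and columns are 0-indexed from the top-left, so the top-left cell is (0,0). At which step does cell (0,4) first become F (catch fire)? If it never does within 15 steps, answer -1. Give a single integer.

Step 1: cell (0,4)='T' (+4 fires, +1 burnt)
Step 2: cell (0,4)='T' (+6 fires, +4 burnt)
Step 3: cell (0,4)='F' (+6 fires, +6 burnt)
  -> target ignites at step 3
Step 4: cell (0,4)='.' (+3 fires, +6 burnt)
Step 5: cell (0,4)='.' (+2 fires, +3 burnt)
Step 6: cell (0,4)='.' (+0 fires, +2 burnt)
  fire out at step 6

3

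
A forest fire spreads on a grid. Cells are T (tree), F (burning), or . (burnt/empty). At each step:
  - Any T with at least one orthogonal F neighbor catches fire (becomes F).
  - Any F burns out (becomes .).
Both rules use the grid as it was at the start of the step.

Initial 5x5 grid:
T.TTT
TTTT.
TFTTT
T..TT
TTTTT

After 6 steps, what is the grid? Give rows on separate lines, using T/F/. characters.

Step 1: 3 trees catch fire, 1 burn out
  T.TTT
  TFTT.
  F.FTT
  T..TT
  TTTTT
Step 2: 4 trees catch fire, 3 burn out
  T.TTT
  F.FT.
  ...FT
  F..TT
  TTTTT
Step 3: 6 trees catch fire, 4 burn out
  F.FTT
  ...F.
  ....F
  ...FT
  FTTTT
Step 4: 4 trees catch fire, 6 burn out
  ...FT
  .....
  .....
  ....F
  .FTFT
Step 5: 3 trees catch fire, 4 burn out
  ....F
  .....
  .....
  .....
  ..F.F
Step 6: 0 trees catch fire, 3 burn out
  .....
  .....
  .....
  .....
  .....

.....
.....
.....
.....
.....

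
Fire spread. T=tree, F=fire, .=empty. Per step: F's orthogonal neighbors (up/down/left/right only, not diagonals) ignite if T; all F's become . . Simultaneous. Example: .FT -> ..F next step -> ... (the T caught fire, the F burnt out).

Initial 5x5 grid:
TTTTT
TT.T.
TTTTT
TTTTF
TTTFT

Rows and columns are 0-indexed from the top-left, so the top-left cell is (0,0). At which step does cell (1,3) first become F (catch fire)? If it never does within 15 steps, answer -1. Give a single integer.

Step 1: cell (1,3)='T' (+4 fires, +2 burnt)
Step 2: cell (1,3)='T' (+3 fires, +4 burnt)
Step 3: cell (1,3)='F' (+4 fires, +3 burnt)
  -> target ignites at step 3
Step 4: cell (1,3)='.' (+3 fires, +4 burnt)
Step 5: cell (1,3)='.' (+4 fires, +3 burnt)
Step 6: cell (1,3)='.' (+2 fires, +4 burnt)
Step 7: cell (1,3)='.' (+1 fires, +2 burnt)
Step 8: cell (1,3)='.' (+0 fires, +1 burnt)
  fire out at step 8

3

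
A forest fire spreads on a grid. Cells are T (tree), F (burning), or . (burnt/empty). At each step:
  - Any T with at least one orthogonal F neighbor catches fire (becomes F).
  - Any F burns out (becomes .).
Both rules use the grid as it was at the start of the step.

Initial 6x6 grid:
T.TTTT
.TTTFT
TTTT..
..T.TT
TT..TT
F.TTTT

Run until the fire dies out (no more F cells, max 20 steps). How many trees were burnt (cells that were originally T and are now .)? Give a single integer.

Step 1: +4 fires, +2 burnt (F count now 4)
Step 2: +5 fires, +4 burnt (F count now 5)
Step 3: +3 fires, +5 burnt (F count now 3)
Step 4: +2 fires, +3 burnt (F count now 2)
Step 5: +1 fires, +2 burnt (F count now 1)
Step 6: +0 fires, +1 burnt (F count now 0)
Fire out after step 6
Initially T: 24, now '.': 27
Total burnt (originally-T cells now '.'): 15

Answer: 15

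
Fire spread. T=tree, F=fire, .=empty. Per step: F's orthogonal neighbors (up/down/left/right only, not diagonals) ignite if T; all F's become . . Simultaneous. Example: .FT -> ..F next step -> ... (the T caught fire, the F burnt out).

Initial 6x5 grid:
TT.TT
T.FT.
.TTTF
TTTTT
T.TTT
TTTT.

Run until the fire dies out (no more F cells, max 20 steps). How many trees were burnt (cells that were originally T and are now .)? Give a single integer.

Answer: 19

Derivation:
Step 1: +4 fires, +2 burnt (F count now 4)
Step 2: +5 fires, +4 burnt (F count now 5)
Step 3: +4 fires, +5 burnt (F count now 4)
Step 4: +3 fires, +4 burnt (F count now 3)
Step 5: +2 fires, +3 burnt (F count now 2)
Step 6: +1 fires, +2 burnt (F count now 1)
Step 7: +0 fires, +1 burnt (F count now 0)
Fire out after step 7
Initially T: 22, now '.': 27
Total burnt (originally-T cells now '.'): 19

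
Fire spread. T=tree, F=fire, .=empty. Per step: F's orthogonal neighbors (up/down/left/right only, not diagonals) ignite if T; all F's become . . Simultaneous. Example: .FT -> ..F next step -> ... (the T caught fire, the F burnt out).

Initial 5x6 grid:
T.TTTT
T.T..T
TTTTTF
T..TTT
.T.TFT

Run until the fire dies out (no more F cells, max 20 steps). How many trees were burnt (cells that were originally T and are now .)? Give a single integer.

Step 1: +6 fires, +2 burnt (F count now 6)
Step 2: +3 fires, +6 burnt (F count now 3)
Step 3: +2 fires, +3 burnt (F count now 2)
Step 4: +3 fires, +2 burnt (F count now 3)
Step 5: +2 fires, +3 burnt (F count now 2)
Step 6: +2 fires, +2 burnt (F count now 2)
Step 7: +1 fires, +2 burnt (F count now 1)
Step 8: +0 fires, +1 burnt (F count now 0)
Fire out after step 8
Initially T: 20, now '.': 29
Total burnt (originally-T cells now '.'): 19

Answer: 19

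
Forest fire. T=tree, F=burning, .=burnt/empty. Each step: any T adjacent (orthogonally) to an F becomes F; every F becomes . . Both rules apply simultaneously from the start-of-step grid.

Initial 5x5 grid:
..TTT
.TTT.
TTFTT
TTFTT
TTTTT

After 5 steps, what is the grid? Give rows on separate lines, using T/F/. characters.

Step 1: 6 trees catch fire, 2 burn out
  ..TTT
  .TFT.
  TF.FT
  TF.FT
  TTFTT
Step 2: 9 trees catch fire, 6 burn out
  ..FTT
  .F.F.
  F...F
  F...F
  TF.FT
Step 3: 3 trees catch fire, 9 burn out
  ...FT
  .....
  .....
  .....
  F...F
Step 4: 1 trees catch fire, 3 burn out
  ....F
  .....
  .....
  .....
  .....
Step 5: 0 trees catch fire, 1 burn out
  .....
  .....
  .....
  .....
  .....

.....
.....
.....
.....
.....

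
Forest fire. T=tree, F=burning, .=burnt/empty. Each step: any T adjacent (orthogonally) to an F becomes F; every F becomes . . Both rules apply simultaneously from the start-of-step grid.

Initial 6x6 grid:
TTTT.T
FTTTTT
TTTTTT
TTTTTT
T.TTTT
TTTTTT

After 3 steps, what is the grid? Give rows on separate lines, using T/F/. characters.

Step 1: 3 trees catch fire, 1 burn out
  FTTT.T
  .FTTTT
  FTTTTT
  TTTTTT
  T.TTTT
  TTTTTT
Step 2: 4 trees catch fire, 3 burn out
  .FTT.T
  ..FTTT
  .FTTTT
  FTTTTT
  T.TTTT
  TTTTTT
Step 3: 5 trees catch fire, 4 burn out
  ..FT.T
  ...FTT
  ..FTTT
  .FTTTT
  F.TTTT
  TTTTTT

..FT.T
...FTT
..FTTT
.FTTTT
F.TTTT
TTTTTT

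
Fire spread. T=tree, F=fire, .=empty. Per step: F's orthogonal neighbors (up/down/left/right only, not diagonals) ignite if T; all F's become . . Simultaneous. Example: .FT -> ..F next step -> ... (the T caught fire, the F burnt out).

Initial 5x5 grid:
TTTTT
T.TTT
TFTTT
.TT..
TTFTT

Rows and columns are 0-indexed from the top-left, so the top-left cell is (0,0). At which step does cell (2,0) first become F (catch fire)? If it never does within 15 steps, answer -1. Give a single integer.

Step 1: cell (2,0)='F' (+6 fires, +2 burnt)
  -> target ignites at step 1
Step 2: cell (2,0)='.' (+5 fires, +6 burnt)
Step 3: cell (2,0)='.' (+4 fires, +5 burnt)
Step 4: cell (2,0)='.' (+3 fires, +4 burnt)
Step 5: cell (2,0)='.' (+1 fires, +3 burnt)
Step 6: cell (2,0)='.' (+0 fires, +1 burnt)
  fire out at step 6

1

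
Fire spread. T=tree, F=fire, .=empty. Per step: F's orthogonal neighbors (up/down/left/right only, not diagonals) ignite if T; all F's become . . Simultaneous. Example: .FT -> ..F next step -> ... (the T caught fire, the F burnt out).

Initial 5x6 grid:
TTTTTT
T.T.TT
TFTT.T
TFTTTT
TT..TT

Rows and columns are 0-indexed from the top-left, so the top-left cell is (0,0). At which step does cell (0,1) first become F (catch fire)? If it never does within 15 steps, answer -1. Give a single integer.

Step 1: cell (0,1)='T' (+5 fires, +2 burnt)
Step 2: cell (0,1)='T' (+5 fires, +5 burnt)
Step 3: cell (0,1)='T' (+3 fires, +5 burnt)
Step 4: cell (0,1)='F' (+4 fires, +3 burnt)
  -> target ignites at step 4
Step 5: cell (0,1)='.' (+3 fires, +4 burnt)
Step 6: cell (0,1)='.' (+3 fires, +3 burnt)
Step 7: cell (0,1)='.' (+0 fires, +3 burnt)
  fire out at step 7

4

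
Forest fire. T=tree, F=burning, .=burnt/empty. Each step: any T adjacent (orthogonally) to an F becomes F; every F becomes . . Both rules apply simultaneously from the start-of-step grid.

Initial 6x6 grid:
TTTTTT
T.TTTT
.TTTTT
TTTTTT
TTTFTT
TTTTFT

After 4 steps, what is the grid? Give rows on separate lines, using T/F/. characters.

Step 1: 5 trees catch fire, 2 burn out
  TTTTTT
  T.TTTT
  .TTTTT
  TTTFTT
  TTF.FT
  TTTF.F
Step 2: 6 trees catch fire, 5 burn out
  TTTTTT
  T.TTTT
  .TTFTT
  TTF.FT
  TF...F
  TTF...
Step 3: 7 trees catch fire, 6 burn out
  TTTTTT
  T.TFTT
  .TF.FT
  TF...F
  F.....
  TF....
Step 4: 7 trees catch fire, 7 burn out
  TTTFTT
  T.F.FT
  .F...F
  F.....
  ......
  F.....

TTTFTT
T.F.FT
.F...F
F.....
......
F.....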